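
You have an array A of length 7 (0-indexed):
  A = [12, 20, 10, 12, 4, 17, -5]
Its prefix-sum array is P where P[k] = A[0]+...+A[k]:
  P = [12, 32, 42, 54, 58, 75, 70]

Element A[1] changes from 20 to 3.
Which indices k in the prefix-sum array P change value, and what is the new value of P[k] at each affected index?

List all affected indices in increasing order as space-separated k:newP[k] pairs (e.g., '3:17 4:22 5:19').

P[k] = A[0] + ... + A[k]
P[k] includes A[1] iff k >= 1
Affected indices: 1, 2, ..., 6; delta = -17
  P[1]: 32 + -17 = 15
  P[2]: 42 + -17 = 25
  P[3]: 54 + -17 = 37
  P[4]: 58 + -17 = 41
  P[5]: 75 + -17 = 58
  P[6]: 70 + -17 = 53

Answer: 1:15 2:25 3:37 4:41 5:58 6:53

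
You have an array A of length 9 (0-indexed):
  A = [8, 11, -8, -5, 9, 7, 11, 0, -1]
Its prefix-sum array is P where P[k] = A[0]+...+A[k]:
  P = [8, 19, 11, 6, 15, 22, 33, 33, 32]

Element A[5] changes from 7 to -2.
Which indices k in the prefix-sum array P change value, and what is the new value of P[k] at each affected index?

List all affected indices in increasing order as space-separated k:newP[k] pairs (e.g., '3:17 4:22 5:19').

P[k] = A[0] + ... + A[k]
P[k] includes A[5] iff k >= 5
Affected indices: 5, 6, ..., 8; delta = -9
  P[5]: 22 + -9 = 13
  P[6]: 33 + -9 = 24
  P[7]: 33 + -9 = 24
  P[8]: 32 + -9 = 23

Answer: 5:13 6:24 7:24 8:23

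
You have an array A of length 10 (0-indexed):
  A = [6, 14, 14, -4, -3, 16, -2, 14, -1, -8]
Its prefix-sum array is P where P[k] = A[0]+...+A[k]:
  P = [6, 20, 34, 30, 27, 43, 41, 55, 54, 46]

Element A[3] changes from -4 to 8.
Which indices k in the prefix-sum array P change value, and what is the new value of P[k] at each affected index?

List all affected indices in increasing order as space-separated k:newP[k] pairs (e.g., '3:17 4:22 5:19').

Answer: 3:42 4:39 5:55 6:53 7:67 8:66 9:58

Derivation:
P[k] = A[0] + ... + A[k]
P[k] includes A[3] iff k >= 3
Affected indices: 3, 4, ..., 9; delta = 12
  P[3]: 30 + 12 = 42
  P[4]: 27 + 12 = 39
  P[5]: 43 + 12 = 55
  P[6]: 41 + 12 = 53
  P[7]: 55 + 12 = 67
  P[8]: 54 + 12 = 66
  P[9]: 46 + 12 = 58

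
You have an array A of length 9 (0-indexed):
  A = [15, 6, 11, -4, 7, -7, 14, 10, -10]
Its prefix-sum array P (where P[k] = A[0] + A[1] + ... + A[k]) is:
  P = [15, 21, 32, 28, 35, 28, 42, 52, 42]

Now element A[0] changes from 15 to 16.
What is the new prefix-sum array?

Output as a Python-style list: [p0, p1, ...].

Change: A[0] 15 -> 16, delta = 1
P[k] for k < 0: unchanged (A[0] not included)
P[k] for k >= 0: shift by delta = 1
  P[0] = 15 + 1 = 16
  P[1] = 21 + 1 = 22
  P[2] = 32 + 1 = 33
  P[3] = 28 + 1 = 29
  P[4] = 35 + 1 = 36
  P[5] = 28 + 1 = 29
  P[6] = 42 + 1 = 43
  P[7] = 52 + 1 = 53
  P[8] = 42 + 1 = 43

Answer: [16, 22, 33, 29, 36, 29, 43, 53, 43]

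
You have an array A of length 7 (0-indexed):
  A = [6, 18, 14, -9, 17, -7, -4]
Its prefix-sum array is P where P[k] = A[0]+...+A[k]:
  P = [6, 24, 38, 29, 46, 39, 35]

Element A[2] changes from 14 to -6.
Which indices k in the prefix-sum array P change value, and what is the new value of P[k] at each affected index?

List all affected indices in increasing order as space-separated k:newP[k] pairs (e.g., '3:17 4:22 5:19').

P[k] = A[0] + ... + A[k]
P[k] includes A[2] iff k >= 2
Affected indices: 2, 3, ..., 6; delta = -20
  P[2]: 38 + -20 = 18
  P[3]: 29 + -20 = 9
  P[4]: 46 + -20 = 26
  P[5]: 39 + -20 = 19
  P[6]: 35 + -20 = 15

Answer: 2:18 3:9 4:26 5:19 6:15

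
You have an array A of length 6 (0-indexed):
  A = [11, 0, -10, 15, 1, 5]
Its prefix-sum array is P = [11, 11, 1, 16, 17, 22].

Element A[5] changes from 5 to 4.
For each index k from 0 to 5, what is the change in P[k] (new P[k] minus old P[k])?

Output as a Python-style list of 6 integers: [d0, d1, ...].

Element change: A[5] 5 -> 4, delta = -1
For k < 5: P[k] unchanged, delta_P[k] = 0
For k >= 5: P[k] shifts by exactly -1
Delta array: [0, 0, 0, 0, 0, -1]

Answer: [0, 0, 0, 0, 0, -1]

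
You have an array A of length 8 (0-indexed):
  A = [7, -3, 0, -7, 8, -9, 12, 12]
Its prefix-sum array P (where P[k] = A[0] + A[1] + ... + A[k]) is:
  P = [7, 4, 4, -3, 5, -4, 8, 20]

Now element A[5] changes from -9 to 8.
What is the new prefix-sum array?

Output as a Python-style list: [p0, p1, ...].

Answer: [7, 4, 4, -3, 5, 13, 25, 37]

Derivation:
Change: A[5] -9 -> 8, delta = 17
P[k] for k < 5: unchanged (A[5] not included)
P[k] for k >= 5: shift by delta = 17
  P[0] = 7 + 0 = 7
  P[1] = 4 + 0 = 4
  P[2] = 4 + 0 = 4
  P[3] = -3 + 0 = -3
  P[4] = 5 + 0 = 5
  P[5] = -4 + 17 = 13
  P[6] = 8 + 17 = 25
  P[7] = 20 + 17 = 37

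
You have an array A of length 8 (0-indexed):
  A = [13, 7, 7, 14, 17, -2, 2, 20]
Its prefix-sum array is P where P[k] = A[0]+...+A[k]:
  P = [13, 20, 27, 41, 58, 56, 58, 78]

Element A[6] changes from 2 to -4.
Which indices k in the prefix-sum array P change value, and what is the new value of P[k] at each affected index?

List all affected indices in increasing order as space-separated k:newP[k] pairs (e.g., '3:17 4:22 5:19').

P[k] = A[0] + ... + A[k]
P[k] includes A[6] iff k >= 6
Affected indices: 6, 7, ..., 7; delta = -6
  P[6]: 58 + -6 = 52
  P[7]: 78 + -6 = 72

Answer: 6:52 7:72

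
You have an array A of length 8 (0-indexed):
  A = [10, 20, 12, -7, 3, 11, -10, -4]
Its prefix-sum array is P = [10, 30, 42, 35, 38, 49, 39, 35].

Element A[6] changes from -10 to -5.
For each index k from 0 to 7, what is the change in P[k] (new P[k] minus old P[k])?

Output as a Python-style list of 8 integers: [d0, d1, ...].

Element change: A[6] -10 -> -5, delta = 5
For k < 6: P[k] unchanged, delta_P[k] = 0
For k >= 6: P[k] shifts by exactly 5
Delta array: [0, 0, 0, 0, 0, 0, 5, 5]

Answer: [0, 0, 0, 0, 0, 0, 5, 5]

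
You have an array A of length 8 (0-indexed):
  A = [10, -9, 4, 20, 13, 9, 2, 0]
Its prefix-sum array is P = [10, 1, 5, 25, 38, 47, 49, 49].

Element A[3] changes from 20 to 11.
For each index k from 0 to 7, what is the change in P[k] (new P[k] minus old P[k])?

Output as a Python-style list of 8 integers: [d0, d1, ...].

Answer: [0, 0, 0, -9, -9, -9, -9, -9]

Derivation:
Element change: A[3] 20 -> 11, delta = -9
For k < 3: P[k] unchanged, delta_P[k] = 0
For k >= 3: P[k] shifts by exactly -9
Delta array: [0, 0, 0, -9, -9, -9, -9, -9]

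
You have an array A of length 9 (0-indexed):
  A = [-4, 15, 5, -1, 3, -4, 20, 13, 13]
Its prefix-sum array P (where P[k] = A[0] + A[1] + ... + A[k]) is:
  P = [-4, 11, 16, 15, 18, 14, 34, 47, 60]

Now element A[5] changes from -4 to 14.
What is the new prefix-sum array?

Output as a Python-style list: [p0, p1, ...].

Change: A[5] -4 -> 14, delta = 18
P[k] for k < 5: unchanged (A[5] not included)
P[k] for k >= 5: shift by delta = 18
  P[0] = -4 + 0 = -4
  P[1] = 11 + 0 = 11
  P[2] = 16 + 0 = 16
  P[3] = 15 + 0 = 15
  P[4] = 18 + 0 = 18
  P[5] = 14 + 18 = 32
  P[6] = 34 + 18 = 52
  P[7] = 47 + 18 = 65
  P[8] = 60 + 18 = 78

Answer: [-4, 11, 16, 15, 18, 32, 52, 65, 78]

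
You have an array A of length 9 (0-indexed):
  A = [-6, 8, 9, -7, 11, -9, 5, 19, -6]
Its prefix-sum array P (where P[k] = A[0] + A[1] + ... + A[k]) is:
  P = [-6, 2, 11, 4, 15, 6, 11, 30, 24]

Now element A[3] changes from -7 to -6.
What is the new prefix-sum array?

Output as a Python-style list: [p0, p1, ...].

Answer: [-6, 2, 11, 5, 16, 7, 12, 31, 25]

Derivation:
Change: A[3] -7 -> -6, delta = 1
P[k] for k < 3: unchanged (A[3] not included)
P[k] for k >= 3: shift by delta = 1
  P[0] = -6 + 0 = -6
  P[1] = 2 + 0 = 2
  P[2] = 11 + 0 = 11
  P[3] = 4 + 1 = 5
  P[4] = 15 + 1 = 16
  P[5] = 6 + 1 = 7
  P[6] = 11 + 1 = 12
  P[7] = 30 + 1 = 31
  P[8] = 24 + 1 = 25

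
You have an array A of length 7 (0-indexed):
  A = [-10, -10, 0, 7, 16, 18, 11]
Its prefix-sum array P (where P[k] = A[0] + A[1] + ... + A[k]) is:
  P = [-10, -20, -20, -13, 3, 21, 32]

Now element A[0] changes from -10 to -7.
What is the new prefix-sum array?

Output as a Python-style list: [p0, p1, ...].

Change: A[0] -10 -> -7, delta = 3
P[k] for k < 0: unchanged (A[0] not included)
P[k] for k >= 0: shift by delta = 3
  P[0] = -10 + 3 = -7
  P[1] = -20 + 3 = -17
  P[2] = -20 + 3 = -17
  P[3] = -13 + 3 = -10
  P[4] = 3 + 3 = 6
  P[5] = 21 + 3 = 24
  P[6] = 32 + 3 = 35

Answer: [-7, -17, -17, -10, 6, 24, 35]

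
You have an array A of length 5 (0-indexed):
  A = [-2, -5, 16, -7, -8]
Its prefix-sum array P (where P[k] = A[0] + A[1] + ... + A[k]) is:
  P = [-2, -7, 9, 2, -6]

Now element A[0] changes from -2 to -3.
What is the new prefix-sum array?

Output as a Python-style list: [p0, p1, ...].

Answer: [-3, -8, 8, 1, -7]

Derivation:
Change: A[0] -2 -> -3, delta = -1
P[k] for k < 0: unchanged (A[0] not included)
P[k] for k >= 0: shift by delta = -1
  P[0] = -2 + -1 = -3
  P[1] = -7 + -1 = -8
  P[2] = 9 + -1 = 8
  P[3] = 2 + -1 = 1
  P[4] = -6 + -1 = -7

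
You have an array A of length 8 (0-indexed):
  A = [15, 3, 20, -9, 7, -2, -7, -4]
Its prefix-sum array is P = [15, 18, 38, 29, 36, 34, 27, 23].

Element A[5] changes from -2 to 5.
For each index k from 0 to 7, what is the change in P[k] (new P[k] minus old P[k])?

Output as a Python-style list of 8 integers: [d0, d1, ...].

Element change: A[5] -2 -> 5, delta = 7
For k < 5: P[k] unchanged, delta_P[k] = 0
For k >= 5: P[k] shifts by exactly 7
Delta array: [0, 0, 0, 0, 0, 7, 7, 7]

Answer: [0, 0, 0, 0, 0, 7, 7, 7]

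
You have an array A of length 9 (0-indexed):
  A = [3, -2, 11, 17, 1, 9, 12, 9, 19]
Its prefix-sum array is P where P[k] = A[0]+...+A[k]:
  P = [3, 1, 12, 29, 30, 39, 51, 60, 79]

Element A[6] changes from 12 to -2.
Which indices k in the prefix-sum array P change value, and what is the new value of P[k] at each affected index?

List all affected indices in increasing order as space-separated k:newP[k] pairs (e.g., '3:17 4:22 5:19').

P[k] = A[0] + ... + A[k]
P[k] includes A[6] iff k >= 6
Affected indices: 6, 7, ..., 8; delta = -14
  P[6]: 51 + -14 = 37
  P[7]: 60 + -14 = 46
  P[8]: 79 + -14 = 65

Answer: 6:37 7:46 8:65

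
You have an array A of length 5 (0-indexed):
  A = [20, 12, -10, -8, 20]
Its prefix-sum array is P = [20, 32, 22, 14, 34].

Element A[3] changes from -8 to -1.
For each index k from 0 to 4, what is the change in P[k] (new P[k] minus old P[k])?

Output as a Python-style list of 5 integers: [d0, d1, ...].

Element change: A[3] -8 -> -1, delta = 7
For k < 3: P[k] unchanged, delta_P[k] = 0
For k >= 3: P[k] shifts by exactly 7
Delta array: [0, 0, 0, 7, 7]

Answer: [0, 0, 0, 7, 7]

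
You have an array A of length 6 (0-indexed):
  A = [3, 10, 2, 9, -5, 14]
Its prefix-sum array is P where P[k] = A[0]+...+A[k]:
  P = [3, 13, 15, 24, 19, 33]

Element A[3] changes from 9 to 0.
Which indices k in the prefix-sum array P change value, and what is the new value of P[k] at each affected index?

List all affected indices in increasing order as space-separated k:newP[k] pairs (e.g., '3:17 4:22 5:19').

Answer: 3:15 4:10 5:24

Derivation:
P[k] = A[0] + ... + A[k]
P[k] includes A[3] iff k >= 3
Affected indices: 3, 4, ..., 5; delta = -9
  P[3]: 24 + -9 = 15
  P[4]: 19 + -9 = 10
  P[5]: 33 + -9 = 24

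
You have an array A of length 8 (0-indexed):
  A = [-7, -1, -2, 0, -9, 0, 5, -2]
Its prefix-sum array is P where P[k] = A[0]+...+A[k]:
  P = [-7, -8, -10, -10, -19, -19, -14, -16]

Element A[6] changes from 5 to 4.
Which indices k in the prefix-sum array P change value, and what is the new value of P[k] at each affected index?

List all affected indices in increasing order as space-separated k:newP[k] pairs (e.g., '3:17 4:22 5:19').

Answer: 6:-15 7:-17

Derivation:
P[k] = A[0] + ... + A[k]
P[k] includes A[6] iff k >= 6
Affected indices: 6, 7, ..., 7; delta = -1
  P[6]: -14 + -1 = -15
  P[7]: -16 + -1 = -17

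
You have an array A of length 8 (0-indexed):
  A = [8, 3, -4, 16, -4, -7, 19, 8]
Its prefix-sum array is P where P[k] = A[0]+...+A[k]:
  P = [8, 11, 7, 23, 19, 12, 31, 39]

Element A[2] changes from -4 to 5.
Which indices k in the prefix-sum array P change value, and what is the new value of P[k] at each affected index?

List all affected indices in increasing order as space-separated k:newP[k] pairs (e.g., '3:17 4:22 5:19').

P[k] = A[0] + ... + A[k]
P[k] includes A[2] iff k >= 2
Affected indices: 2, 3, ..., 7; delta = 9
  P[2]: 7 + 9 = 16
  P[3]: 23 + 9 = 32
  P[4]: 19 + 9 = 28
  P[5]: 12 + 9 = 21
  P[6]: 31 + 9 = 40
  P[7]: 39 + 9 = 48

Answer: 2:16 3:32 4:28 5:21 6:40 7:48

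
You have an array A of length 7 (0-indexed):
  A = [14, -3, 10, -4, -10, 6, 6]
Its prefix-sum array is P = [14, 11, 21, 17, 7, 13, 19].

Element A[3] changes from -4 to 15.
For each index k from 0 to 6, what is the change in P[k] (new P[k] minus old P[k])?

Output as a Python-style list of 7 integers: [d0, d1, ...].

Answer: [0, 0, 0, 19, 19, 19, 19]

Derivation:
Element change: A[3] -4 -> 15, delta = 19
For k < 3: P[k] unchanged, delta_P[k] = 0
For k >= 3: P[k] shifts by exactly 19
Delta array: [0, 0, 0, 19, 19, 19, 19]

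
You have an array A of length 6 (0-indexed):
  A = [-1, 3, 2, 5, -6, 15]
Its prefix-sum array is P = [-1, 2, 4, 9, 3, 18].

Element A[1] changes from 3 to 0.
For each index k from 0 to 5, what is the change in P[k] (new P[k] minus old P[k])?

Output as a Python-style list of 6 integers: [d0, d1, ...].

Answer: [0, -3, -3, -3, -3, -3]

Derivation:
Element change: A[1] 3 -> 0, delta = -3
For k < 1: P[k] unchanged, delta_P[k] = 0
For k >= 1: P[k] shifts by exactly -3
Delta array: [0, -3, -3, -3, -3, -3]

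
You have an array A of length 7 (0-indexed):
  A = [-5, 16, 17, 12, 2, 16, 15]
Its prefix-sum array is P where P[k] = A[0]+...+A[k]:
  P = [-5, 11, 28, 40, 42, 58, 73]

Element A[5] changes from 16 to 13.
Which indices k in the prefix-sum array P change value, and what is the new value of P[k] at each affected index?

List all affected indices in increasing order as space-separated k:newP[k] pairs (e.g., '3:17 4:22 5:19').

Answer: 5:55 6:70

Derivation:
P[k] = A[0] + ... + A[k]
P[k] includes A[5] iff k >= 5
Affected indices: 5, 6, ..., 6; delta = -3
  P[5]: 58 + -3 = 55
  P[6]: 73 + -3 = 70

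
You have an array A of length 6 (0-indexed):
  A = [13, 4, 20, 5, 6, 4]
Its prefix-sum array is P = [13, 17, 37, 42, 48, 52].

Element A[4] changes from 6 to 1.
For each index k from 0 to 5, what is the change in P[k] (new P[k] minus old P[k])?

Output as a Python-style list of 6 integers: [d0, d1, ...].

Element change: A[4] 6 -> 1, delta = -5
For k < 4: P[k] unchanged, delta_P[k] = 0
For k >= 4: P[k] shifts by exactly -5
Delta array: [0, 0, 0, 0, -5, -5]

Answer: [0, 0, 0, 0, -5, -5]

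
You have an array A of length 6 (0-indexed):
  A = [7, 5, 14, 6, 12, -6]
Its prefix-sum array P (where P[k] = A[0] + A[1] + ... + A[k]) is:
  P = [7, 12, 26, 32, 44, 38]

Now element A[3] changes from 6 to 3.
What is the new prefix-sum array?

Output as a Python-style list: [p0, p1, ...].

Answer: [7, 12, 26, 29, 41, 35]

Derivation:
Change: A[3] 6 -> 3, delta = -3
P[k] for k < 3: unchanged (A[3] not included)
P[k] for k >= 3: shift by delta = -3
  P[0] = 7 + 0 = 7
  P[1] = 12 + 0 = 12
  P[2] = 26 + 0 = 26
  P[3] = 32 + -3 = 29
  P[4] = 44 + -3 = 41
  P[5] = 38 + -3 = 35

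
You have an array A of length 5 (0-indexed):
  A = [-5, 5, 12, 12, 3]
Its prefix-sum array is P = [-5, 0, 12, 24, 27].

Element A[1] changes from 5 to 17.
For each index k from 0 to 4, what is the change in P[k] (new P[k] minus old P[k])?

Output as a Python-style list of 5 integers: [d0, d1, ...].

Element change: A[1] 5 -> 17, delta = 12
For k < 1: P[k] unchanged, delta_P[k] = 0
For k >= 1: P[k] shifts by exactly 12
Delta array: [0, 12, 12, 12, 12]

Answer: [0, 12, 12, 12, 12]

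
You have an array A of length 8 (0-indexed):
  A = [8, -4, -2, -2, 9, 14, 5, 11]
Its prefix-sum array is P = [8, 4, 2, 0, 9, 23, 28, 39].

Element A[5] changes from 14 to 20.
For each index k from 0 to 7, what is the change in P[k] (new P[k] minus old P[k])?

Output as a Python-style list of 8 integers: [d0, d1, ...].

Element change: A[5] 14 -> 20, delta = 6
For k < 5: P[k] unchanged, delta_P[k] = 0
For k >= 5: P[k] shifts by exactly 6
Delta array: [0, 0, 0, 0, 0, 6, 6, 6]

Answer: [0, 0, 0, 0, 0, 6, 6, 6]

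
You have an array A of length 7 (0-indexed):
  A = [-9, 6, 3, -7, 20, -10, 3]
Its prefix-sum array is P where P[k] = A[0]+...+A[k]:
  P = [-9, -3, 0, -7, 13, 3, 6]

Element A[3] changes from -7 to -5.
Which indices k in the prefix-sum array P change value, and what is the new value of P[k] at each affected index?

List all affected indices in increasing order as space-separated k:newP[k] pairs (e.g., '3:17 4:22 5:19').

Answer: 3:-5 4:15 5:5 6:8

Derivation:
P[k] = A[0] + ... + A[k]
P[k] includes A[3] iff k >= 3
Affected indices: 3, 4, ..., 6; delta = 2
  P[3]: -7 + 2 = -5
  P[4]: 13 + 2 = 15
  P[5]: 3 + 2 = 5
  P[6]: 6 + 2 = 8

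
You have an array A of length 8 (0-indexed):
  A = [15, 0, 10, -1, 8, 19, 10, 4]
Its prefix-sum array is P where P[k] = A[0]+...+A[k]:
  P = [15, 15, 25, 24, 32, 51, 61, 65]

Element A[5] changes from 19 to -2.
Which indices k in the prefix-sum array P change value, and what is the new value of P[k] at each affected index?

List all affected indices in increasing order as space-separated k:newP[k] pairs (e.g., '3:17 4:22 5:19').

P[k] = A[0] + ... + A[k]
P[k] includes A[5] iff k >= 5
Affected indices: 5, 6, ..., 7; delta = -21
  P[5]: 51 + -21 = 30
  P[6]: 61 + -21 = 40
  P[7]: 65 + -21 = 44

Answer: 5:30 6:40 7:44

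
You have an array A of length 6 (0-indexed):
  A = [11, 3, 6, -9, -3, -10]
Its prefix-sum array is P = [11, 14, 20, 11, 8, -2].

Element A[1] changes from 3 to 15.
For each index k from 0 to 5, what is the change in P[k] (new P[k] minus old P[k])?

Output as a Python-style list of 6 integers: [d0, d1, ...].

Answer: [0, 12, 12, 12, 12, 12]

Derivation:
Element change: A[1] 3 -> 15, delta = 12
For k < 1: P[k] unchanged, delta_P[k] = 0
For k >= 1: P[k] shifts by exactly 12
Delta array: [0, 12, 12, 12, 12, 12]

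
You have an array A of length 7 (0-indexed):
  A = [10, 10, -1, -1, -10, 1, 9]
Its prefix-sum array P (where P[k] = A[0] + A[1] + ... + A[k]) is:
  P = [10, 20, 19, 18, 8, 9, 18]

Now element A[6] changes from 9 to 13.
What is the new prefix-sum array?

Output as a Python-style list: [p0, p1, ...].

Change: A[6] 9 -> 13, delta = 4
P[k] for k < 6: unchanged (A[6] not included)
P[k] for k >= 6: shift by delta = 4
  P[0] = 10 + 0 = 10
  P[1] = 20 + 0 = 20
  P[2] = 19 + 0 = 19
  P[3] = 18 + 0 = 18
  P[4] = 8 + 0 = 8
  P[5] = 9 + 0 = 9
  P[6] = 18 + 4 = 22

Answer: [10, 20, 19, 18, 8, 9, 22]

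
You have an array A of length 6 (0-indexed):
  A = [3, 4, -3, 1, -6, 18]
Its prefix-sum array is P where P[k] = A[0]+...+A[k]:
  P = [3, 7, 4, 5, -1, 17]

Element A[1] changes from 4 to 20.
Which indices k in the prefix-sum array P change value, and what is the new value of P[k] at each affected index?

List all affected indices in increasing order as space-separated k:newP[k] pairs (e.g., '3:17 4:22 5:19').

P[k] = A[0] + ... + A[k]
P[k] includes A[1] iff k >= 1
Affected indices: 1, 2, ..., 5; delta = 16
  P[1]: 7 + 16 = 23
  P[2]: 4 + 16 = 20
  P[3]: 5 + 16 = 21
  P[4]: -1 + 16 = 15
  P[5]: 17 + 16 = 33

Answer: 1:23 2:20 3:21 4:15 5:33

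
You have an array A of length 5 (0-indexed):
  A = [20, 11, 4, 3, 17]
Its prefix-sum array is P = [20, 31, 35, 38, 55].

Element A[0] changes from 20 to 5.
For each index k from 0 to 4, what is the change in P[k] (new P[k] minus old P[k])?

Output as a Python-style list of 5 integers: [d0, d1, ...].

Element change: A[0] 20 -> 5, delta = -15
For k < 0: P[k] unchanged, delta_P[k] = 0
For k >= 0: P[k] shifts by exactly -15
Delta array: [-15, -15, -15, -15, -15]

Answer: [-15, -15, -15, -15, -15]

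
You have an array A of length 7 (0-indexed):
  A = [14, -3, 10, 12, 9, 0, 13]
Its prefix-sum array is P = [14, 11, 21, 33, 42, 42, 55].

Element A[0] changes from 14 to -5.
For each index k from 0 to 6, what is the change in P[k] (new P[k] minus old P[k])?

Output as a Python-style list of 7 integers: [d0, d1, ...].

Answer: [-19, -19, -19, -19, -19, -19, -19]

Derivation:
Element change: A[0] 14 -> -5, delta = -19
For k < 0: P[k] unchanged, delta_P[k] = 0
For k >= 0: P[k] shifts by exactly -19
Delta array: [-19, -19, -19, -19, -19, -19, -19]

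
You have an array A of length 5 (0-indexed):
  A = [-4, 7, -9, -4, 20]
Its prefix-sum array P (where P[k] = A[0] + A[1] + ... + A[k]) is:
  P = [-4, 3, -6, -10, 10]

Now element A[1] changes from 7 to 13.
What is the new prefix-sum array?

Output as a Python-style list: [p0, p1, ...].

Answer: [-4, 9, 0, -4, 16]

Derivation:
Change: A[1] 7 -> 13, delta = 6
P[k] for k < 1: unchanged (A[1] not included)
P[k] for k >= 1: shift by delta = 6
  P[0] = -4 + 0 = -4
  P[1] = 3 + 6 = 9
  P[2] = -6 + 6 = 0
  P[3] = -10 + 6 = -4
  P[4] = 10 + 6 = 16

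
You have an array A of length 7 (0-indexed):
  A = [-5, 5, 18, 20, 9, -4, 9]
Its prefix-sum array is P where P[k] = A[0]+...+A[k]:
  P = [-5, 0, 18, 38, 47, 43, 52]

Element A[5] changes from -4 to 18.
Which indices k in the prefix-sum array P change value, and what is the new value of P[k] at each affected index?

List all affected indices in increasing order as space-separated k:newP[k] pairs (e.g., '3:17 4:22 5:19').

Answer: 5:65 6:74

Derivation:
P[k] = A[0] + ... + A[k]
P[k] includes A[5] iff k >= 5
Affected indices: 5, 6, ..., 6; delta = 22
  P[5]: 43 + 22 = 65
  P[6]: 52 + 22 = 74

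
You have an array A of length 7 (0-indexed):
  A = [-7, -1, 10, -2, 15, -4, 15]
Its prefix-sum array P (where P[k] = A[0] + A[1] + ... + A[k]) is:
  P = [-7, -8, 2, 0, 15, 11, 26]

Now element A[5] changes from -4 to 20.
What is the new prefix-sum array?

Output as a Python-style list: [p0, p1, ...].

Change: A[5] -4 -> 20, delta = 24
P[k] for k < 5: unchanged (A[5] not included)
P[k] for k >= 5: shift by delta = 24
  P[0] = -7 + 0 = -7
  P[1] = -8 + 0 = -8
  P[2] = 2 + 0 = 2
  P[3] = 0 + 0 = 0
  P[4] = 15 + 0 = 15
  P[5] = 11 + 24 = 35
  P[6] = 26 + 24 = 50

Answer: [-7, -8, 2, 0, 15, 35, 50]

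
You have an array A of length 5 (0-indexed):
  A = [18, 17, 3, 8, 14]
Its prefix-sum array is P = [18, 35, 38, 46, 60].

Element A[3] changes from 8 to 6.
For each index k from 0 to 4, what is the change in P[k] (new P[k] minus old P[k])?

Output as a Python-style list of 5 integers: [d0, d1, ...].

Answer: [0, 0, 0, -2, -2]

Derivation:
Element change: A[3] 8 -> 6, delta = -2
For k < 3: P[k] unchanged, delta_P[k] = 0
For k >= 3: P[k] shifts by exactly -2
Delta array: [0, 0, 0, -2, -2]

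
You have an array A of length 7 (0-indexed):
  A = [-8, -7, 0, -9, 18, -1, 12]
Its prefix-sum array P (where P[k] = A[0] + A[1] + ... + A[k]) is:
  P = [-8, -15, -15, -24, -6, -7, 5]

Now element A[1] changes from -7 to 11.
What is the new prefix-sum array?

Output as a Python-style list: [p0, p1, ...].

Answer: [-8, 3, 3, -6, 12, 11, 23]

Derivation:
Change: A[1] -7 -> 11, delta = 18
P[k] for k < 1: unchanged (A[1] not included)
P[k] for k >= 1: shift by delta = 18
  P[0] = -8 + 0 = -8
  P[1] = -15 + 18 = 3
  P[2] = -15 + 18 = 3
  P[3] = -24 + 18 = -6
  P[4] = -6 + 18 = 12
  P[5] = -7 + 18 = 11
  P[6] = 5 + 18 = 23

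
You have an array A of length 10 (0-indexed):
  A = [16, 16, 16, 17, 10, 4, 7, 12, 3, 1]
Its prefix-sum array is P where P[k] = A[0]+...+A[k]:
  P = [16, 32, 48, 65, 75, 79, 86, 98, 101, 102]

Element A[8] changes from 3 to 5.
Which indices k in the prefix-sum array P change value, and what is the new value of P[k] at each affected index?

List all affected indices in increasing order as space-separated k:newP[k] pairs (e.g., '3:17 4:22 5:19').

P[k] = A[0] + ... + A[k]
P[k] includes A[8] iff k >= 8
Affected indices: 8, 9, ..., 9; delta = 2
  P[8]: 101 + 2 = 103
  P[9]: 102 + 2 = 104

Answer: 8:103 9:104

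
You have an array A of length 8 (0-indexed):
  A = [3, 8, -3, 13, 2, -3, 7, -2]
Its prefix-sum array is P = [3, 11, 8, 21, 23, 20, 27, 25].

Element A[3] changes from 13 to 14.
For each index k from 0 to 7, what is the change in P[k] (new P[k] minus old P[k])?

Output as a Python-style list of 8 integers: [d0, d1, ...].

Answer: [0, 0, 0, 1, 1, 1, 1, 1]

Derivation:
Element change: A[3] 13 -> 14, delta = 1
For k < 3: P[k] unchanged, delta_P[k] = 0
For k >= 3: P[k] shifts by exactly 1
Delta array: [0, 0, 0, 1, 1, 1, 1, 1]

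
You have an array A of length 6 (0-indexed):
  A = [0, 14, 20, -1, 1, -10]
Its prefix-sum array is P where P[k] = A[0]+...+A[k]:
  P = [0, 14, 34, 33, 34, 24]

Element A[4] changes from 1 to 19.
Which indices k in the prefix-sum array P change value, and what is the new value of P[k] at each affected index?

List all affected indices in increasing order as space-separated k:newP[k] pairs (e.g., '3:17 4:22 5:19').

P[k] = A[0] + ... + A[k]
P[k] includes A[4] iff k >= 4
Affected indices: 4, 5, ..., 5; delta = 18
  P[4]: 34 + 18 = 52
  P[5]: 24 + 18 = 42

Answer: 4:52 5:42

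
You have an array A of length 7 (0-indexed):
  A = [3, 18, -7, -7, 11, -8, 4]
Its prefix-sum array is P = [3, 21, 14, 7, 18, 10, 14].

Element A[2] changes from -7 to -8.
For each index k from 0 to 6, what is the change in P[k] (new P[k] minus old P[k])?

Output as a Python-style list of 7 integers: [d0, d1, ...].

Element change: A[2] -7 -> -8, delta = -1
For k < 2: P[k] unchanged, delta_P[k] = 0
For k >= 2: P[k] shifts by exactly -1
Delta array: [0, 0, -1, -1, -1, -1, -1]

Answer: [0, 0, -1, -1, -1, -1, -1]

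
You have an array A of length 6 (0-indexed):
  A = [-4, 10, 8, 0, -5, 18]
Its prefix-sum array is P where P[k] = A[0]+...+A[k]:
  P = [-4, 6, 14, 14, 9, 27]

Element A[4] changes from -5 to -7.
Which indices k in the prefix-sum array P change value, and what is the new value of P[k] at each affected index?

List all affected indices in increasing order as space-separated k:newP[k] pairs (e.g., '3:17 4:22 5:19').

Answer: 4:7 5:25

Derivation:
P[k] = A[0] + ... + A[k]
P[k] includes A[4] iff k >= 4
Affected indices: 4, 5, ..., 5; delta = -2
  P[4]: 9 + -2 = 7
  P[5]: 27 + -2 = 25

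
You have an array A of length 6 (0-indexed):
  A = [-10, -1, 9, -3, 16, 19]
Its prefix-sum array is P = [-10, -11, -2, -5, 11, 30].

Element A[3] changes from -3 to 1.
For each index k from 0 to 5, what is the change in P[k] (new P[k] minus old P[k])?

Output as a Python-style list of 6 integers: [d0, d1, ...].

Element change: A[3] -3 -> 1, delta = 4
For k < 3: P[k] unchanged, delta_P[k] = 0
For k >= 3: P[k] shifts by exactly 4
Delta array: [0, 0, 0, 4, 4, 4]

Answer: [0, 0, 0, 4, 4, 4]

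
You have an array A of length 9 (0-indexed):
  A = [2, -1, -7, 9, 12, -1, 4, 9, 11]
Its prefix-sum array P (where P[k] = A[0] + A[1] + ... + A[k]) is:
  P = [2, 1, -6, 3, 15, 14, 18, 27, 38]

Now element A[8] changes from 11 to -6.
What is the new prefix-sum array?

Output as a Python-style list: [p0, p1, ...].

Answer: [2, 1, -6, 3, 15, 14, 18, 27, 21]

Derivation:
Change: A[8] 11 -> -6, delta = -17
P[k] for k < 8: unchanged (A[8] not included)
P[k] for k >= 8: shift by delta = -17
  P[0] = 2 + 0 = 2
  P[1] = 1 + 0 = 1
  P[2] = -6 + 0 = -6
  P[3] = 3 + 0 = 3
  P[4] = 15 + 0 = 15
  P[5] = 14 + 0 = 14
  P[6] = 18 + 0 = 18
  P[7] = 27 + 0 = 27
  P[8] = 38 + -17 = 21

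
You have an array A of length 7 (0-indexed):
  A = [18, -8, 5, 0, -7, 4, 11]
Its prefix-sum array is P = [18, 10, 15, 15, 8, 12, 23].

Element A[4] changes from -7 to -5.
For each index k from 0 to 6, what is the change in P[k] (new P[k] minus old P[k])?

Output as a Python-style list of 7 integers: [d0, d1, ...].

Answer: [0, 0, 0, 0, 2, 2, 2]

Derivation:
Element change: A[4] -7 -> -5, delta = 2
For k < 4: P[k] unchanged, delta_P[k] = 0
For k >= 4: P[k] shifts by exactly 2
Delta array: [0, 0, 0, 0, 2, 2, 2]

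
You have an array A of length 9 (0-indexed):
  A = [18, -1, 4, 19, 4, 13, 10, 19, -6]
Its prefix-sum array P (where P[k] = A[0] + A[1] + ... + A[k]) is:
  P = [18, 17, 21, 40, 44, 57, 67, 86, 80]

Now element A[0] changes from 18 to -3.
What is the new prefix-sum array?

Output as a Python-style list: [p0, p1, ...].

Answer: [-3, -4, 0, 19, 23, 36, 46, 65, 59]

Derivation:
Change: A[0] 18 -> -3, delta = -21
P[k] for k < 0: unchanged (A[0] not included)
P[k] for k >= 0: shift by delta = -21
  P[0] = 18 + -21 = -3
  P[1] = 17 + -21 = -4
  P[2] = 21 + -21 = 0
  P[3] = 40 + -21 = 19
  P[4] = 44 + -21 = 23
  P[5] = 57 + -21 = 36
  P[6] = 67 + -21 = 46
  P[7] = 86 + -21 = 65
  P[8] = 80 + -21 = 59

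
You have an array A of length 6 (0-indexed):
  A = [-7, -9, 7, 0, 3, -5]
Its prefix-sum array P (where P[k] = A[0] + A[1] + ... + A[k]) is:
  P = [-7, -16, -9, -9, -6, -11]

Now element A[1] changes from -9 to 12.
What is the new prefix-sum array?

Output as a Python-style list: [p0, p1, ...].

Answer: [-7, 5, 12, 12, 15, 10]

Derivation:
Change: A[1] -9 -> 12, delta = 21
P[k] for k < 1: unchanged (A[1] not included)
P[k] for k >= 1: shift by delta = 21
  P[0] = -7 + 0 = -7
  P[1] = -16 + 21 = 5
  P[2] = -9 + 21 = 12
  P[3] = -9 + 21 = 12
  P[4] = -6 + 21 = 15
  P[5] = -11 + 21 = 10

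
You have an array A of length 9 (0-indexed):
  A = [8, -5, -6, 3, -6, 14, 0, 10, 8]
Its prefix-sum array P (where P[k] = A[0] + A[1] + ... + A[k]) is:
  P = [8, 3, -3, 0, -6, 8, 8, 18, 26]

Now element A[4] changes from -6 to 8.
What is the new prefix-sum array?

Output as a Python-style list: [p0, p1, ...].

Change: A[4] -6 -> 8, delta = 14
P[k] for k < 4: unchanged (A[4] not included)
P[k] for k >= 4: shift by delta = 14
  P[0] = 8 + 0 = 8
  P[1] = 3 + 0 = 3
  P[2] = -3 + 0 = -3
  P[3] = 0 + 0 = 0
  P[4] = -6 + 14 = 8
  P[5] = 8 + 14 = 22
  P[6] = 8 + 14 = 22
  P[7] = 18 + 14 = 32
  P[8] = 26 + 14 = 40

Answer: [8, 3, -3, 0, 8, 22, 22, 32, 40]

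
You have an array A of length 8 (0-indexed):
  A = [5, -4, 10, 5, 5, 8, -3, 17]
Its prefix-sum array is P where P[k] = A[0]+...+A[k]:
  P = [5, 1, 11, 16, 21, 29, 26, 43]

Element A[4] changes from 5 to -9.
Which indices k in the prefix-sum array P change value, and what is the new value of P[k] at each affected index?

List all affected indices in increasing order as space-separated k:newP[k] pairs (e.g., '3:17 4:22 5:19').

P[k] = A[0] + ... + A[k]
P[k] includes A[4] iff k >= 4
Affected indices: 4, 5, ..., 7; delta = -14
  P[4]: 21 + -14 = 7
  P[5]: 29 + -14 = 15
  P[6]: 26 + -14 = 12
  P[7]: 43 + -14 = 29

Answer: 4:7 5:15 6:12 7:29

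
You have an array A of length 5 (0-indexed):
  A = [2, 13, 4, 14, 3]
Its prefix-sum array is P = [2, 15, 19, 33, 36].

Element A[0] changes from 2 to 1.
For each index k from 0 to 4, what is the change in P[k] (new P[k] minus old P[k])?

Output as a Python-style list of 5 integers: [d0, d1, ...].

Answer: [-1, -1, -1, -1, -1]

Derivation:
Element change: A[0] 2 -> 1, delta = -1
For k < 0: P[k] unchanged, delta_P[k] = 0
For k >= 0: P[k] shifts by exactly -1
Delta array: [-1, -1, -1, -1, -1]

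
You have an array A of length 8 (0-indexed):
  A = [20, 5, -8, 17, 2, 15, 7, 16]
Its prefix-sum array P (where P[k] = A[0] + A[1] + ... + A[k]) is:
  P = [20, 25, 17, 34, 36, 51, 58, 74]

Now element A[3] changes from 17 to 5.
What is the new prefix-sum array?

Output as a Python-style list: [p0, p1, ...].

Change: A[3] 17 -> 5, delta = -12
P[k] for k < 3: unchanged (A[3] not included)
P[k] for k >= 3: shift by delta = -12
  P[0] = 20 + 0 = 20
  P[1] = 25 + 0 = 25
  P[2] = 17 + 0 = 17
  P[3] = 34 + -12 = 22
  P[4] = 36 + -12 = 24
  P[5] = 51 + -12 = 39
  P[6] = 58 + -12 = 46
  P[7] = 74 + -12 = 62

Answer: [20, 25, 17, 22, 24, 39, 46, 62]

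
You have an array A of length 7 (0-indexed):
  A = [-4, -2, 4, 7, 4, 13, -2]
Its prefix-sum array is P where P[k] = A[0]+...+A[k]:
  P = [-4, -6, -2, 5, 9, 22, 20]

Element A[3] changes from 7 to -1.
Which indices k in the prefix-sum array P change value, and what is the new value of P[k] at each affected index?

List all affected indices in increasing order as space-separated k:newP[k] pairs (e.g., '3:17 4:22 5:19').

Answer: 3:-3 4:1 5:14 6:12

Derivation:
P[k] = A[0] + ... + A[k]
P[k] includes A[3] iff k >= 3
Affected indices: 3, 4, ..., 6; delta = -8
  P[3]: 5 + -8 = -3
  P[4]: 9 + -8 = 1
  P[5]: 22 + -8 = 14
  P[6]: 20 + -8 = 12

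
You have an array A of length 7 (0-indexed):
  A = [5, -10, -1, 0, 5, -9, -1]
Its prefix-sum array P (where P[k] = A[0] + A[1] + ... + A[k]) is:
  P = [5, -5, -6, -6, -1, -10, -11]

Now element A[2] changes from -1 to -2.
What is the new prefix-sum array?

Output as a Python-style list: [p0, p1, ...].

Change: A[2] -1 -> -2, delta = -1
P[k] for k < 2: unchanged (A[2] not included)
P[k] for k >= 2: shift by delta = -1
  P[0] = 5 + 0 = 5
  P[1] = -5 + 0 = -5
  P[2] = -6 + -1 = -7
  P[3] = -6 + -1 = -7
  P[4] = -1 + -1 = -2
  P[5] = -10 + -1 = -11
  P[6] = -11 + -1 = -12

Answer: [5, -5, -7, -7, -2, -11, -12]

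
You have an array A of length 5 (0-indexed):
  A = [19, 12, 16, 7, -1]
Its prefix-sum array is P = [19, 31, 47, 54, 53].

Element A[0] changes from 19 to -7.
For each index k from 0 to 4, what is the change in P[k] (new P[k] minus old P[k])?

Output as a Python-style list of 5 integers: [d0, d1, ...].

Answer: [-26, -26, -26, -26, -26]

Derivation:
Element change: A[0] 19 -> -7, delta = -26
For k < 0: P[k] unchanged, delta_P[k] = 0
For k >= 0: P[k] shifts by exactly -26
Delta array: [-26, -26, -26, -26, -26]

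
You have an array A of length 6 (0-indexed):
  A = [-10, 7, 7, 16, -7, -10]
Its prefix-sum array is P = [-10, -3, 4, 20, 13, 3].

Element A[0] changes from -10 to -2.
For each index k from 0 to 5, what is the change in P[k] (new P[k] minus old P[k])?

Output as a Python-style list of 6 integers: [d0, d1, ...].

Element change: A[0] -10 -> -2, delta = 8
For k < 0: P[k] unchanged, delta_P[k] = 0
For k >= 0: P[k] shifts by exactly 8
Delta array: [8, 8, 8, 8, 8, 8]

Answer: [8, 8, 8, 8, 8, 8]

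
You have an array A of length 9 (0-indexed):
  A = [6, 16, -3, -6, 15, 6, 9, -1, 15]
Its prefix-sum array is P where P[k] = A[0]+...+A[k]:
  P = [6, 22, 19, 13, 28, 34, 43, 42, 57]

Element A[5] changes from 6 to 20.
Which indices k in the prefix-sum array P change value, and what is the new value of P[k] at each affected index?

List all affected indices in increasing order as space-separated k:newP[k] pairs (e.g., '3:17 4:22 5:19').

Answer: 5:48 6:57 7:56 8:71

Derivation:
P[k] = A[0] + ... + A[k]
P[k] includes A[5] iff k >= 5
Affected indices: 5, 6, ..., 8; delta = 14
  P[5]: 34 + 14 = 48
  P[6]: 43 + 14 = 57
  P[7]: 42 + 14 = 56
  P[8]: 57 + 14 = 71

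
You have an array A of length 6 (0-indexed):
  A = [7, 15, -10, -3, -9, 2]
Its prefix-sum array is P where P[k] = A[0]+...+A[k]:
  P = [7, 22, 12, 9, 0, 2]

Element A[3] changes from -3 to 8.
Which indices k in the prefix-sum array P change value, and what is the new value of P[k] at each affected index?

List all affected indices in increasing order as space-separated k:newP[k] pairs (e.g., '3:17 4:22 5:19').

P[k] = A[0] + ... + A[k]
P[k] includes A[3] iff k >= 3
Affected indices: 3, 4, ..., 5; delta = 11
  P[3]: 9 + 11 = 20
  P[4]: 0 + 11 = 11
  P[5]: 2 + 11 = 13

Answer: 3:20 4:11 5:13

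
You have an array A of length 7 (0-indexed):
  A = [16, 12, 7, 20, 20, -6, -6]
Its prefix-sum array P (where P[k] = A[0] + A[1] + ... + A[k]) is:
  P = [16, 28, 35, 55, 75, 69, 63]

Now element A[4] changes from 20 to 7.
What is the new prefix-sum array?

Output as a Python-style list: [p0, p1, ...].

Change: A[4] 20 -> 7, delta = -13
P[k] for k < 4: unchanged (A[4] not included)
P[k] for k >= 4: shift by delta = -13
  P[0] = 16 + 0 = 16
  P[1] = 28 + 0 = 28
  P[2] = 35 + 0 = 35
  P[3] = 55 + 0 = 55
  P[4] = 75 + -13 = 62
  P[5] = 69 + -13 = 56
  P[6] = 63 + -13 = 50

Answer: [16, 28, 35, 55, 62, 56, 50]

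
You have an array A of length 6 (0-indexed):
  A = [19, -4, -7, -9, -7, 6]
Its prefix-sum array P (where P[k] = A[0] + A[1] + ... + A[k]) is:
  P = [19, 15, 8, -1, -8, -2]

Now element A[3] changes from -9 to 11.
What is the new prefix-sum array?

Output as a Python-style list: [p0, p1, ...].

Answer: [19, 15, 8, 19, 12, 18]

Derivation:
Change: A[3] -9 -> 11, delta = 20
P[k] for k < 3: unchanged (A[3] not included)
P[k] for k >= 3: shift by delta = 20
  P[0] = 19 + 0 = 19
  P[1] = 15 + 0 = 15
  P[2] = 8 + 0 = 8
  P[3] = -1 + 20 = 19
  P[4] = -8 + 20 = 12
  P[5] = -2 + 20 = 18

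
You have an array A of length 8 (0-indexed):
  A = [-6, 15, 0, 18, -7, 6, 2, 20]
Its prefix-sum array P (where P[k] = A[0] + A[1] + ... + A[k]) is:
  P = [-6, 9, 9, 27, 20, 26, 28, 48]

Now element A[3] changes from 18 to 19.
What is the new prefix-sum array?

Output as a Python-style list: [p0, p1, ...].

Answer: [-6, 9, 9, 28, 21, 27, 29, 49]

Derivation:
Change: A[3] 18 -> 19, delta = 1
P[k] for k < 3: unchanged (A[3] not included)
P[k] for k >= 3: shift by delta = 1
  P[0] = -6 + 0 = -6
  P[1] = 9 + 0 = 9
  P[2] = 9 + 0 = 9
  P[3] = 27 + 1 = 28
  P[4] = 20 + 1 = 21
  P[5] = 26 + 1 = 27
  P[6] = 28 + 1 = 29
  P[7] = 48 + 1 = 49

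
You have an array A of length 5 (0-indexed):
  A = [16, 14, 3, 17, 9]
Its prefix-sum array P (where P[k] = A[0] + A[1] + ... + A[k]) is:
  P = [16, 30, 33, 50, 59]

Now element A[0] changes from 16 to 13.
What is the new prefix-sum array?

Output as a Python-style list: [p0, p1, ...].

Answer: [13, 27, 30, 47, 56]

Derivation:
Change: A[0] 16 -> 13, delta = -3
P[k] for k < 0: unchanged (A[0] not included)
P[k] for k >= 0: shift by delta = -3
  P[0] = 16 + -3 = 13
  P[1] = 30 + -3 = 27
  P[2] = 33 + -3 = 30
  P[3] = 50 + -3 = 47
  P[4] = 59 + -3 = 56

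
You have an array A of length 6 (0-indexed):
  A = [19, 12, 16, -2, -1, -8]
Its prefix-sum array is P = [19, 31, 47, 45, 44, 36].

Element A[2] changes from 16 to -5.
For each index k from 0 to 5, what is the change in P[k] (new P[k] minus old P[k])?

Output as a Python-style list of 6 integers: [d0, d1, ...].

Element change: A[2] 16 -> -5, delta = -21
For k < 2: P[k] unchanged, delta_P[k] = 0
For k >= 2: P[k] shifts by exactly -21
Delta array: [0, 0, -21, -21, -21, -21]

Answer: [0, 0, -21, -21, -21, -21]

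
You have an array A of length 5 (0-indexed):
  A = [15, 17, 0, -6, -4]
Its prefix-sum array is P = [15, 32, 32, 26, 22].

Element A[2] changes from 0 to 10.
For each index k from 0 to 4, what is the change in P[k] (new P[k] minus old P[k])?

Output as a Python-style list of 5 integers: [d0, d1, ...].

Element change: A[2] 0 -> 10, delta = 10
For k < 2: P[k] unchanged, delta_P[k] = 0
For k >= 2: P[k] shifts by exactly 10
Delta array: [0, 0, 10, 10, 10]

Answer: [0, 0, 10, 10, 10]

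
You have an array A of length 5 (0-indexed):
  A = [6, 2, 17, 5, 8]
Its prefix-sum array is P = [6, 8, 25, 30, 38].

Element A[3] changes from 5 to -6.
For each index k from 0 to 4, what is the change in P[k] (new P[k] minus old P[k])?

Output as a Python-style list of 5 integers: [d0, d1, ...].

Answer: [0, 0, 0, -11, -11]

Derivation:
Element change: A[3] 5 -> -6, delta = -11
For k < 3: P[k] unchanged, delta_P[k] = 0
For k >= 3: P[k] shifts by exactly -11
Delta array: [0, 0, 0, -11, -11]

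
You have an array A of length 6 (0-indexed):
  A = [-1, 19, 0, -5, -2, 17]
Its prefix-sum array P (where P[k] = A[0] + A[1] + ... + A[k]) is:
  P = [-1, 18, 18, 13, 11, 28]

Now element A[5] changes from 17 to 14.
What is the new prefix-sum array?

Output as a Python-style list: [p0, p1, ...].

Change: A[5] 17 -> 14, delta = -3
P[k] for k < 5: unchanged (A[5] not included)
P[k] for k >= 5: shift by delta = -3
  P[0] = -1 + 0 = -1
  P[1] = 18 + 0 = 18
  P[2] = 18 + 0 = 18
  P[3] = 13 + 0 = 13
  P[4] = 11 + 0 = 11
  P[5] = 28 + -3 = 25

Answer: [-1, 18, 18, 13, 11, 25]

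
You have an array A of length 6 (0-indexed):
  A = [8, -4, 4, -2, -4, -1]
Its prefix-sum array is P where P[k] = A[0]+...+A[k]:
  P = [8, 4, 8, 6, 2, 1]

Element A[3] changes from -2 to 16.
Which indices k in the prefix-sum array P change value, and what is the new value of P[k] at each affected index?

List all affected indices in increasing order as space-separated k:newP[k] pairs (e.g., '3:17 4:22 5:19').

Answer: 3:24 4:20 5:19

Derivation:
P[k] = A[0] + ... + A[k]
P[k] includes A[3] iff k >= 3
Affected indices: 3, 4, ..., 5; delta = 18
  P[3]: 6 + 18 = 24
  P[4]: 2 + 18 = 20
  P[5]: 1 + 18 = 19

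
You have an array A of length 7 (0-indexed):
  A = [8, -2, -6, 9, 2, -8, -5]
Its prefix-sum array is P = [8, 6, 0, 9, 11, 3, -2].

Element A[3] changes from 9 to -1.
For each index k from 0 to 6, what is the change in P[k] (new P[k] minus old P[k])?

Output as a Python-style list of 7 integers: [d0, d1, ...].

Answer: [0, 0, 0, -10, -10, -10, -10]

Derivation:
Element change: A[3] 9 -> -1, delta = -10
For k < 3: P[k] unchanged, delta_P[k] = 0
For k >= 3: P[k] shifts by exactly -10
Delta array: [0, 0, 0, -10, -10, -10, -10]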